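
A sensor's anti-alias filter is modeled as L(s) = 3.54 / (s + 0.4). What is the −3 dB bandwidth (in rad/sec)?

For a single-pole low-pass, the −3 dB point is at the pole: ω = 0.4 rad/sec.

0.4 rad/sec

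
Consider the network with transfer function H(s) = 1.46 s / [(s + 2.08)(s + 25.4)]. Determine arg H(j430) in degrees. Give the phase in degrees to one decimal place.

-86.3°

∠(j430) = 90.00°
∠(j430 + 2.08) = arctan(430/2.08) = 89.72°
∠(j430 + 25.4) = arctan(430/25.4) = 86.62°
∠H(j430) = 90.00° − (89.72° + 86.62°) = -86.34°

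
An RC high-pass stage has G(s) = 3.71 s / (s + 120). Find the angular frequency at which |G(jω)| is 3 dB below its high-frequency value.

For a single-pole high-pass, the −3 dB point is at the pole: ω = 120 rad/s.

120 rad/s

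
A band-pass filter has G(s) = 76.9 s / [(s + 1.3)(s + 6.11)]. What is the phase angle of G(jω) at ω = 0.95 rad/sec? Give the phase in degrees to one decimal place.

45.0°

∠(j0.95) = 90.00°
∠(j0.95 + 1.3) = arctan(0.95/1.3) = 36.16°
∠(j0.95 + 6.11) = arctan(0.95/6.11) = 8.84°
∠G(j0.95) = 90.00° − (36.16° + 8.84°) = 45.00°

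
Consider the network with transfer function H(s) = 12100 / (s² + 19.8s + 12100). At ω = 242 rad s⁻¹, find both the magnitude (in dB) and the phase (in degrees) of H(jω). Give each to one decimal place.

|(j242)² + 19.8(j242) + 12100| = |-46464 + j4791.6| = 4.671e+04
|H(j242)| = 12100 / 4.671e+04 = 0.25904
20 log₁₀(0.25904) = -11.73 dB
∠[(j242)² + 19.8(j242) + 12100] = ∠[-46464 + j4791.6] = 174.11°
∠H(j242) = −174.11° = -174.11°

|H| = -11.7 dB, ∠H = -174.1°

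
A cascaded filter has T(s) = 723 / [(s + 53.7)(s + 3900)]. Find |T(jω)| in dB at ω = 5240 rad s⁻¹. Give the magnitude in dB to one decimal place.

|j5240 + 53.7| = √(5240² + 53.7²) = 5240
|j5240 + 3900| = √(5240² + 3900²) = 6532
|T(j5240)| = 723 / (5240 × 6532) = 2.1122e-05
20 log₁₀(2.1122e-05) = -93.51 dB

-93.5 dB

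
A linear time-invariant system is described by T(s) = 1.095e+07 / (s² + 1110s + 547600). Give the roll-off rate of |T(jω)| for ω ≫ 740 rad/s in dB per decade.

With 0 zeros and 2 poles, the high-frequency asymptotic slope is 20 × (0 − 2) = -40 dB/decade.

-40 dB/decade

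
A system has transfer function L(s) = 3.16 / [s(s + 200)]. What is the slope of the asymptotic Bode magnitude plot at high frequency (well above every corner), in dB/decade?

-40 dB/decade

With 0 zeros and 2 poles, the high-frequency asymptotic slope is 20 × (0 − 2) = -40 dB/decade.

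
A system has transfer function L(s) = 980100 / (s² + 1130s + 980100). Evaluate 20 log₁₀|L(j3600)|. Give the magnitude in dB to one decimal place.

-22.2 dB

|(j3600)² + 1130(j3600) + 980100| = |-1.198e+07 + j4.068e+06| = 1.265e+07
|L(j3600)| = 980100 / 1.265e+07 = 0.077468
20 log₁₀(0.077468) = -22.22 dB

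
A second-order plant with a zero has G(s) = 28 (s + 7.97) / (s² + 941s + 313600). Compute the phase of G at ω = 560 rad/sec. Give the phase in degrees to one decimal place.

-0.8°

∠(j560 + 7.97) = arctan(560/7.97) = 89.18°
∠[(j560)² + 941(j560) + 313600] = ∠[0 + j5.2696e+05] = 90.00°
∠G(j560) = 89.18° − 90.00° = -0.82°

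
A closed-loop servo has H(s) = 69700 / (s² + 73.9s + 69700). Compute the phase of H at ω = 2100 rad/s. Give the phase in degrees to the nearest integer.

∠[(j2100)² + 73.9(j2100) + 69700] = ∠[-4.3403e+06 + j1.5519e+05] = 177.95°
∠H(j2100) = −177.95° = -177.95°

-178°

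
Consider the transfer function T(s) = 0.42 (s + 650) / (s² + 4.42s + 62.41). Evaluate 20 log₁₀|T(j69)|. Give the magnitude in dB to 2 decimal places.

-24.69 dB

|j69 + 650| = √(69² + 650²) = 653.7
|(j69)² + 4.42(j69) + 62.41| = |-4698.6 + j304.98| = 4708
|T(j69)| = 0.42 × 653.7 / 4708 = 0.058306
20 log₁₀(0.058306) = -24.686 dB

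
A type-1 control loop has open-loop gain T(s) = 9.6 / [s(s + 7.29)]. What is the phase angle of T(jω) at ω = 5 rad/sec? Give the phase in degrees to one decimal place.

-124.4°

∠(j5 + 7.29) = arctan(5/7.29) = 34.45°
∠(j5) = 90.00°
∠T(j5) = − (34.45° + 90.00°) = -124.45°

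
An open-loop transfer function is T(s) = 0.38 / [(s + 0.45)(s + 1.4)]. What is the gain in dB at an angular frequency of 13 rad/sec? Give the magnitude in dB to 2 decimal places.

|j13 + 0.45| = √(13² + 0.45²) = 13.01
|j13 + 1.4| = √(13² + 1.4²) = 13.08
|T(j13)| = 0.38 / (13.01 × 13.08) = 0.0022343
20 log₁₀(0.0022343) = -53.017 dB

-53.02 dB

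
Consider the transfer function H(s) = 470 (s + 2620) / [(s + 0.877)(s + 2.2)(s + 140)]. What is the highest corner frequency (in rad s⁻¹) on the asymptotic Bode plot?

2620 rad s⁻¹

Break frequencies occur at each pole and zero magnitude: 0.877 rad s⁻¹, 2.2 rad s⁻¹, 140 rad s⁻¹, 2620 rad s⁻¹.
The highest is 2620 rad s⁻¹.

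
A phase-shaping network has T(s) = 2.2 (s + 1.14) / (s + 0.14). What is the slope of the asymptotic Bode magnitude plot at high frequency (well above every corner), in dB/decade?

0 dB/decade

With 1 zero and 1 pole, the high-frequency asymptotic slope is 20 × (1 − 1) = 0 dB/decade.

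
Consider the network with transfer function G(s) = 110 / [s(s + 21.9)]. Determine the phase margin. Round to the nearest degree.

77 deg

Gain crossover: |G(jω)| = 1 at ω ≈ 4.9 rad/s.
∠G(j4.9) = −90° − arctan(4.9/21.9) ≈ -102.62°
PM = 180° + (-102.62°) = 77.38°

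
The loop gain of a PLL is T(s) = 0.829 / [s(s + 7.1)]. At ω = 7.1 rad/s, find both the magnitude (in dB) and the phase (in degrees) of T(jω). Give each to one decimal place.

|T| = -38.7 dB, ∠T = -135.0°

|j7.1 + 7.1| = √(7.1² + 7.1²) = 10.04
|j7.1| = 7.1
|T(j7.1)| = 0.829 / (10.04 × 7.1) = 0.011628
20 log₁₀(0.011628) = -38.69 dB
∠(j7.1 + 7.1) = arctan(7.1/7.1) = 45.00°
∠(j7.1) = 90.00°
∠T(j7.1) = − (45.00° + 90.00°) = -135.00°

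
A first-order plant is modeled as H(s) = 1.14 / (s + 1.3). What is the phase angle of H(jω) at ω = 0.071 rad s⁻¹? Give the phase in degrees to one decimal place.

∠(j0.071 + 1.3) = arctan(0.071/1.3) = 3.13°
∠H(j0.071) = −3.13° = -3.13°

-3.1 deg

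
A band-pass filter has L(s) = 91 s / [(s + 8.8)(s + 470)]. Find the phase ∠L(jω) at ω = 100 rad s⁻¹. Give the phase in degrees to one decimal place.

-7.0 deg

∠(j100) = 90.00°
∠(j100 + 8.8) = arctan(100/8.8) = 84.97°
∠(j100 + 470) = arctan(100/470) = 12.01°
∠L(j100) = 90.00° − (84.97° + 12.01°) = -6.98°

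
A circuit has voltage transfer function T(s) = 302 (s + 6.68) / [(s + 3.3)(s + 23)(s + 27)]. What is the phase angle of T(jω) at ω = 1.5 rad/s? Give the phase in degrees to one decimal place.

∠(j1.5 + 6.68) = arctan(1.5/6.68) = 12.66°
∠(j1.5 + 3.3) = arctan(1.5/3.3) = 24.44°
∠(j1.5 + 23) = arctan(1.5/23) = 3.73°
∠(j1.5 + 27) = arctan(1.5/27) = 3.18°
∠T(j1.5) = 12.66° − (24.44° + 3.73° + 3.18°) = -18.70°

-18.7°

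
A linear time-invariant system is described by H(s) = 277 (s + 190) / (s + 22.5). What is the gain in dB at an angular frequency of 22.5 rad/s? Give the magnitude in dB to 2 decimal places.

|j22.5 + 190| = √(22.5² + 190²) = 191.3
|j22.5 + 22.5| = √(22.5² + 22.5²) = 31.82
|H(j22.5)| = 277 × 191.3 / 31.82 = 1665.6
20 log₁₀(1665.6) = 64.431 dB

64.43 dB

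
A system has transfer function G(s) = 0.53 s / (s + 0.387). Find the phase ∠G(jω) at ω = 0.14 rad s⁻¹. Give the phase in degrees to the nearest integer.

∠(j0.14) = 90.00°
∠(j0.14 + 0.387) = arctan(0.14/0.387) = 19.89°
∠G(j0.14) = 90.00° − 19.89° = 70.11°

70°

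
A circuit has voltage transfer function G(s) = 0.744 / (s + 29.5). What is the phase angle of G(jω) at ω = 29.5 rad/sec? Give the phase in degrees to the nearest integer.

∠(j29.5 + 29.5) = arctan(29.5/29.5) = 45.00°
∠G(j29.5) = −45.00° = -45.00°

-45°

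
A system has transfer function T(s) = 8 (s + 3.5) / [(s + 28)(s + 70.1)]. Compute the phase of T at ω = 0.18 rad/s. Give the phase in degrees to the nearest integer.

∠(j0.18 + 3.5) = arctan(0.18/3.5) = 2.94°
∠(j0.18 + 28) = arctan(0.18/28) = 0.37°
∠(j0.18 + 70.1) = arctan(0.18/70.1) = 0.15°
∠T(j0.18) = 2.94° − (0.37° + 0.15°) = 2.43°

2 deg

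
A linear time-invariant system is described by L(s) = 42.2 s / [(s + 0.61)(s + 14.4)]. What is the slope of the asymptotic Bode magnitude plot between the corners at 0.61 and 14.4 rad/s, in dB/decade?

0 dB/decade

In this band the factors already past their corner are: 1 differentiator zero, pole at 0.61; net slope = 0 dB/decade.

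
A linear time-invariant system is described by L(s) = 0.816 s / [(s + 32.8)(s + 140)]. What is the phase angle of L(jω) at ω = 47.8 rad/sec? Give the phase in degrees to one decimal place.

15.6°

∠(j47.8) = 90.00°
∠(j47.8 + 32.8) = arctan(47.8/32.8) = 55.54°
∠(j47.8 + 140) = arctan(47.8/140) = 18.85°
∠L(j47.8) = 90.00° − (55.54° + 18.85°) = 15.61°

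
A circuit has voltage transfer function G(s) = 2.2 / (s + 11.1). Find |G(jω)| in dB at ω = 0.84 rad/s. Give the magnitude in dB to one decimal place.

-14.1 dB

|j0.84 + 11.1| = √(0.84² + 11.1²) = 11.13
|G(j0.84)| = 2.2 / 11.13 = 0.19763
20 log₁₀(0.19763) = -14.08 dB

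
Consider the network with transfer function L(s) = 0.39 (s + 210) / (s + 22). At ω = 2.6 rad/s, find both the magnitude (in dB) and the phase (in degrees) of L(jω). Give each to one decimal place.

|j2.6 + 210| = √(2.6² + 210²) = 210
|j2.6 + 22| = √(2.6² + 22²) = 22.15
|L(j2.6)| = 0.39 × 210 / 22.15 = 3.6973
20 log₁₀(3.6973) = 11.36 dB
∠(j2.6 + 210) = arctan(2.6/210) = 0.71°
∠(j2.6 + 22) = arctan(2.6/22) = 6.74°
∠L(j2.6) = 0.71° − 6.74° = -6.03°

|L| = 11.4 dB, ∠L = -6.0 deg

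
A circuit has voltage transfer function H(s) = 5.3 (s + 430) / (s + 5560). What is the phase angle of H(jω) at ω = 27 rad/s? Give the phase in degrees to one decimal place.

∠(j27 + 430) = arctan(27/430) = 3.59°
∠(j27 + 5560) = arctan(27/5560) = 0.28°
∠H(j27) = 3.59° − 0.28° = 3.31°

3.3°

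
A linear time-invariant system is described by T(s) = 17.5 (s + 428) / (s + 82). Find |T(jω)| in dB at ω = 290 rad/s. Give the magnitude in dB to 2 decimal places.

29.55 dB

|j290 + 428| = √(290² + 428²) = 517
|j290 + 82| = √(290² + 82²) = 301.4
|T(j290)| = 17.5 × 517 / 301.4 = 30.021
20 log₁₀(30.021) = 29.548 dB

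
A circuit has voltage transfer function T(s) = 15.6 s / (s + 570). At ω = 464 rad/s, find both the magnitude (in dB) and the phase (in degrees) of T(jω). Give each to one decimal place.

|T| = 19.9 dB, ∠T = 50.9 deg

|j464| = 464
|j464 + 570| = √(464² + 570²) = 735
|T(j464)| = 15.6 × 464 / 735 = 9.8484
20 log₁₀(9.8484) = 19.87 dB
∠(j464) = 90.00°
∠(j464 + 570) = arctan(464/570) = 39.15°
∠T(j464) = 90.00° − 39.15° = 50.85°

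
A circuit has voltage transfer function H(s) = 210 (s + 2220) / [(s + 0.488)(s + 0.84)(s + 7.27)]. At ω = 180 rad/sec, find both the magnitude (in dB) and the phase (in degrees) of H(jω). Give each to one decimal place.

|H| = -21.9 dB, ∠H = -262.6 deg

|j180 + 2220| = √(180² + 2220²) = 2227
|j180 + 0.488| = √(180² + 0.488²) = 180
|j180 + 0.84| = √(180² + 0.84²) = 180
|j180 + 7.27| = √(180² + 7.27²) = 180.1
|H(j180)| = 210 × 2227 / (180 × 180 × 180.1) = 0.080134
20 log₁₀(0.080134) = -21.92 dB
∠(j180 + 2220) = arctan(180/2220) = 4.64°
∠(j180 + 0.488) = arctan(180/0.488) = 89.84°
∠(j180 + 0.84) = arctan(180/0.84) = 89.73°
∠(j180 + 7.27) = arctan(180/7.27) = 87.69°
∠H(j180) = 4.64° − (89.84° + 89.73° + 87.69°) = -262.63°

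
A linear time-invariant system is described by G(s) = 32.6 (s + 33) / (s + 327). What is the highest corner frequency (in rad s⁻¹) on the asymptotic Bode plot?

Break frequencies occur at each pole and zero magnitude: 33 rad s⁻¹, 327 rad s⁻¹.
The highest is 327 rad s⁻¹.

327 rad s⁻¹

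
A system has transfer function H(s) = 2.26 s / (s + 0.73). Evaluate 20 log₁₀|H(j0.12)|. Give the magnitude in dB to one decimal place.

-8.7 dB

|j0.12| = 0.12
|j0.12 + 0.73| = √(0.12² + 0.73²) = 0.7398
|H(j0.12)| = 2.26 × 0.12 / 0.7398 = 0.36659
20 log₁₀(0.36659) = -8.72 dB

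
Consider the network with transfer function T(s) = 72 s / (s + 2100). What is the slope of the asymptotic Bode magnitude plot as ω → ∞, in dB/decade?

With 1 zero and 1 pole, the high-frequency asymptotic slope is 20 × (1 − 1) = 0 dB/decade.

0 dB/decade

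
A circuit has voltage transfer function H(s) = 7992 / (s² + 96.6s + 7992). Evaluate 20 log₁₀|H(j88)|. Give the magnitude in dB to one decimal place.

-0.5 dB

|(j88)² + 96.6(j88) + 7992| = |248 + j8500.8| = 8504
|H(j88)| = 7992 / 8504 = 0.93975
20 log₁₀(0.93975) = -0.54 dB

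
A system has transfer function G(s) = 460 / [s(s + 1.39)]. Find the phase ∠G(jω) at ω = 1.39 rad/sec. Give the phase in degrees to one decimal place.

-135.0°

∠(j1.39 + 1.39) = arctan(1.39/1.39) = 45.00°
∠(j1.39) = 90.00°
∠G(j1.39) = − (45.00° + 90.00°) = -135.00°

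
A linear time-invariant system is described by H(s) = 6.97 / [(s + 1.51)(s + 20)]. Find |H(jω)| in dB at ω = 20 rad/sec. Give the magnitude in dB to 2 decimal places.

-38.21 dB

|j20 + 1.51| = √(20² + 1.51²) = 20.06
|j20 + 20| = √(20² + 20²) = 28.28
|H(j20)| = 6.97 / (20.06 × 28.28) = 0.012286
20 log₁₀(0.012286) = -38.212 dB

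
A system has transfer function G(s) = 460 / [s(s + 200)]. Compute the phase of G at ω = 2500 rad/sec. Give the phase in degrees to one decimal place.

-175.4 deg

∠(j2500 + 200) = arctan(2500/200) = 85.43°
∠(j2500) = 90.00°
∠G(j2500) = − (85.43° + 90.00°) = -175.43°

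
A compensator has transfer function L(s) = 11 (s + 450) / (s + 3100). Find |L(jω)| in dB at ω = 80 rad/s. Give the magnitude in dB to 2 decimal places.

|j80 + 450| = √(80² + 450²) = 457.1
|j80 + 3100| = √(80² + 3100²) = 3101
|L(j80)| = 11 × 457.1 / 3101 = 1.6213
20 log₁₀(1.6213) = 4.197 dB

4.20 dB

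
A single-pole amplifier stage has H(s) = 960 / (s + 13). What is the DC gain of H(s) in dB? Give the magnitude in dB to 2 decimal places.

H(0) = 960 / 13 = 73.846
20 log₁₀(73.846) = 37.367 dB

37.37 dB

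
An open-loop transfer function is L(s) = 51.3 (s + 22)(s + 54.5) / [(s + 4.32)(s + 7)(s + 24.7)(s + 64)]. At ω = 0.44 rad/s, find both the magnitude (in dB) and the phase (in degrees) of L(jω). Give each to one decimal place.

|j0.44 + 22| = √(0.44² + 22²) = 22
|j0.44 + 54.5| = √(0.44² + 54.5²) = 54.5
|j0.44 + 4.32| = √(0.44² + 4.32²) = 4.342
|j0.44 + 7| = √(0.44² + 7²) = 7.014
|j0.44 + 24.7| = √(0.44² + 24.7²) = 24.7
|j0.44 + 64| = √(0.44² + 64²) = 64
|L(j0.44)| = 51.3 × 22 × 54.5 / (4.342 × 7.014 × 24.7 × 64) = 1.2776
20 log₁₀(1.2776) = 2.13 dB
∠(j0.44 + 22) = arctan(0.44/22) = 1.15°
∠(j0.44 + 54.5) = arctan(0.44/54.5) = 0.46°
∠(j0.44 + 4.32) = arctan(0.44/4.32) = 5.82°
∠(j0.44 + 7) = arctan(0.44/7) = 3.60°
∠(j0.44 + 24.7) = arctan(0.44/24.7) = 1.02°
∠(j0.44 + 64) = arctan(0.44/64) = 0.39°
∠L(j0.44) = 1.15° + 0.46° − (5.82° + 3.60° + 1.02° + 0.39°) = -9.22°

|L| = 2.1 dB, ∠L = -9.2°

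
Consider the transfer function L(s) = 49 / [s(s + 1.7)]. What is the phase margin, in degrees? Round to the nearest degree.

Gain crossover: |L(jω)| = 1 at ω ≈ 6.9 rad/s.
∠L(j6.9) = −90° − arctan(6.9/1.7) ≈ -166.15°
PM = 180° + (-166.15°) = 13.85°

14 deg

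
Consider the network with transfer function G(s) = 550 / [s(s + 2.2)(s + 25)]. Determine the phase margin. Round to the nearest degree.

Gain crossover: |G(jω)| = 1 at ω ≈ 4.4 rad/s.
∠G(j4.4) = −90° − arctan(4.4/2.2) − arctan(4.4/25) ≈ -163.43°
PM = 180° + (-163.43°) = 16.57°

17°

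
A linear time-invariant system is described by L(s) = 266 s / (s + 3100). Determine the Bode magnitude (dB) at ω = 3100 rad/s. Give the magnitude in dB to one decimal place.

45.5 dB

|j3100| = 3100
|j3100 + 3100| = √(3100² + 3100²) = 4384
|L(j3100)| = 266 × 3100 / 4384 = 188.09
20 log₁₀(188.09) = 45.49 dB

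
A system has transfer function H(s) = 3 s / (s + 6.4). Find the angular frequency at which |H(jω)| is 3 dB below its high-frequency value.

6.4 rad/s

For a single-pole high-pass, the −3 dB point is at the pole: ω = 6.4 rad/s.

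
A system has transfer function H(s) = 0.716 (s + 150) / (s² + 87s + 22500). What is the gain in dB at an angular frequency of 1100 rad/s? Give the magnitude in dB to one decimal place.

|j1100 + 150| = √(1100² + 150²) = 1110
|(j1100)² + 87(j1100) + 22500| = |-1.1875e+06 + j95700| = 1.191e+06
|H(j1100)| = 0.716 × 1110 / 1.191e+06 = 0.00066722
20 log₁₀(0.00066722) = -63.51 dB

-63.5 dB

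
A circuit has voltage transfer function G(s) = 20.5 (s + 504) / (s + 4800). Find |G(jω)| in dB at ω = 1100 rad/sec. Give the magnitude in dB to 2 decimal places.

|j1100 + 504| = √(1100² + 504²) = 1210
|j1100 + 4800| = √(1100² + 4800²) = 4924
|G(j1100)| = 20.5 × 1210 / 4924 = 5.037
20 log₁₀(5.037) = 14.043 dB

14.04 dB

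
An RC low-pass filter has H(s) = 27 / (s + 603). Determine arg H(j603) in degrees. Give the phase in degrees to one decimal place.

∠(j603 + 603) = arctan(603/603) = 45.00°
∠H(j603) = −45.00° = -45.00°

-45.0°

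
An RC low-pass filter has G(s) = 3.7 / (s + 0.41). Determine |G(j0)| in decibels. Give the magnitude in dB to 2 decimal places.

G(0) = 3.7 / 0.41 = 9.0244
20 log₁₀(9.0244) = 19.108 dB

19.11 dB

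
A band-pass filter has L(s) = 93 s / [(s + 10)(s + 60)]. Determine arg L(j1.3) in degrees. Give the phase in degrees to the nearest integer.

81 deg

∠(j1.3) = 90.00°
∠(j1.3 + 10) = arctan(1.3/10) = 7.41°
∠(j1.3 + 60) = arctan(1.3/60) = 1.24°
∠L(j1.3) = 90.00° − (7.41° + 1.24°) = 81.35°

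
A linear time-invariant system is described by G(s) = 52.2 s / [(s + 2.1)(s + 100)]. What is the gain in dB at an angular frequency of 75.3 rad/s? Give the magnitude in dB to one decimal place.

|j75.3| = 75.3
|j75.3 + 2.1| = √(75.3² + 2.1²) = 75.33
|j75.3 + 100| = √(75.3² + 100²) = 125.2
|G(j75.3)| = 52.2 × 75.3 / (75.33 × 125.2) = 0.41684
20 log₁₀(0.41684) = -7.60 dB

-7.6 dB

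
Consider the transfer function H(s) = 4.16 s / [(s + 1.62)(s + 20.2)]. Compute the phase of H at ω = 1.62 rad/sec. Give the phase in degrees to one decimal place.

40.4°

∠(j1.62) = 90.00°
∠(j1.62 + 1.62) = arctan(1.62/1.62) = 45.00°
∠(j1.62 + 20.2) = arctan(1.62/20.2) = 4.59°
∠H(j1.62) = 90.00° − (45.00° + 4.59°) = 40.41°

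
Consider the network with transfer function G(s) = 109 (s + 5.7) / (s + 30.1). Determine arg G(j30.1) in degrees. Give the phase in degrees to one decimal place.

∠(j30.1 + 5.7) = arctan(30.1/5.7) = 79.28°
∠(j30.1 + 30.1) = arctan(30.1/30.1) = 45.00°
∠G(j30.1) = 79.28° − 45.00° = 34.28°

34.3 deg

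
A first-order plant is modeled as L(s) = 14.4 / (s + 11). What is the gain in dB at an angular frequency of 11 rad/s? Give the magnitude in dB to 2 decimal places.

-0.67 dB

|j11 + 11| = √(11² + 11²) = 15.56
|L(j11)| = 14.4 / 15.56 = 0.92567
20 log₁₀(0.92567) = -0.671 dB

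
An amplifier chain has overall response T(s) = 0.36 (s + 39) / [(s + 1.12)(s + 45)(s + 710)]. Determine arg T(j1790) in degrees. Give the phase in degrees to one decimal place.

-158.1°

∠(j1790 + 39) = arctan(1790/39) = 88.75°
∠(j1790 + 1.12) = arctan(1790/1.12) = 89.96°
∠(j1790 + 45) = arctan(1790/45) = 88.56°
∠(j1790 + 710) = arctan(1790/710) = 68.36°
∠T(j1790) = 88.75° − (89.96° + 88.56° + 68.36°) = -158.14°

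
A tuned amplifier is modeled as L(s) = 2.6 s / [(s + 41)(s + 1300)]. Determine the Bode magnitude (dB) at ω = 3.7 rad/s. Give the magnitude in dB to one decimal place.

-74.9 dB

|j3.7| = 3.7
|j3.7 + 41| = √(3.7² + 41²) = 41.17
|j3.7 + 1300| = √(3.7² + 1300²) = 1300
|L(j3.7)| = 2.6 × 3.7 / (41.17 × 1300) = 0.00017976
20 log₁₀(0.00017976) = -74.91 dB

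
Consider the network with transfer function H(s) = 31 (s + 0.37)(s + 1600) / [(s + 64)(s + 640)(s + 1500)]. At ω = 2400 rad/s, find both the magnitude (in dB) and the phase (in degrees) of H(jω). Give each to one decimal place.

|j2400 + 0.37| = √(2400² + 0.37²) = 2400
|j2400 + 1600| = √(2400² + 1600²) = 2884
|j2400 + 64| = √(2400² + 64²) = 2401
|j2400 + 640| = √(2400² + 640²) = 2484
|j2400 + 1500| = √(2400² + 1500²) = 2830
|H(j2400)| = 31 × 2400 × 2884 / (2401 × 2484 × 2830) = 0.012715
20 log₁₀(0.012715) = -37.91 dB
∠(j2400 + 0.37) = arctan(2400/0.37) = 89.99°
∠(j2400 + 1600) = arctan(2400/1600) = 56.31°
∠(j2400 + 64) = arctan(2400/64) = 88.47°
∠(j2400 + 640) = arctan(2400/640) = 75.07°
∠(j2400 + 1500) = arctan(2400/1500) = 57.99°
∠H(j2400) = 89.99° + 56.31° − (88.47° + 75.07° + 57.99°) = -75.23°

|H| = -37.9 dB, ∠H = -75.2°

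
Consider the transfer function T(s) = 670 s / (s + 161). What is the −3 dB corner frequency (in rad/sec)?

For a single-pole high-pass, the −3 dB point is at the pole: ω = 161 rad/sec.

161 rad/sec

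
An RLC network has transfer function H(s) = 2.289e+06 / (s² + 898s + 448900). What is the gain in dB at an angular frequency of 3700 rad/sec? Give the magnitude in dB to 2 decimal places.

-15.51 dB

|(j3700)² + 898(j3700) + 448900| = |-1.3241e+07 + j3.3226e+06| = 1.365e+07
|H(j3700)| = 2.289e+06 / 1.365e+07 = 0.16767
20 log₁₀(0.16767) = -15.511 dB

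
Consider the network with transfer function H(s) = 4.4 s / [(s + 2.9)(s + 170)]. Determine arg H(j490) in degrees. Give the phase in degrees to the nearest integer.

∠(j490) = 90.00°
∠(j490 + 2.9) = arctan(490/2.9) = 89.66°
∠(j490 + 170) = arctan(490/170) = 70.87°
∠H(j490) = 90.00° − (89.66° + 70.87°) = -70.53°

-71 deg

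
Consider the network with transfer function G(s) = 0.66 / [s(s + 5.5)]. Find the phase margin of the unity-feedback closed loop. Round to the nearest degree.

Gain crossover: |G(jω)| = 1 at ω ≈ 0.12 rad s⁻¹.
∠G(j0.12) = −90° − arctan(0.12/5.5) ≈ -91.25°
PM = 180° + (-91.25°) = 88.75°

89 deg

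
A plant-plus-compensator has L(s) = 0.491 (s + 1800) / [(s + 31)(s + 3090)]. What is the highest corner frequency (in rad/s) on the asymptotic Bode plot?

3090 rad/s

Break frequencies occur at each pole and zero magnitude: 31 rad/s, 1800 rad/s, 3090 rad/s.
The highest is 3090 rad/s.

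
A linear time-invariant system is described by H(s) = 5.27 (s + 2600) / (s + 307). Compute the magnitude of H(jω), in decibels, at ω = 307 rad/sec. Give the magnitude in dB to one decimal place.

|j307 + 2600| = √(307² + 2600²) = 2618
|j307 + 307| = √(307² + 307²) = 434.2
|H(j307)| = 5.27 × 2618 / 434.2 = 31.779
20 log₁₀(31.779) = 30.04 dB

30.0 dB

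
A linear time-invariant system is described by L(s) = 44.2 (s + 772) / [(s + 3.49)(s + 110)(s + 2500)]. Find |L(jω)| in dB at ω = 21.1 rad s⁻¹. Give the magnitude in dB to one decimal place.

-44.9 dB

|j21.1 + 772| = √(21.1² + 772²) = 772.3
|j21.1 + 3.49| = √(21.1² + 3.49²) = 21.39
|j21.1 + 110| = √(21.1² + 110²) = 112
|j21.1 + 2500| = √(21.1² + 2500²) = 2500
|L(j21.1)| = 44.2 × 772.3 / (21.39 × 112 × 2500) = 0.0056999
20 log₁₀(0.0056999) = -44.88 dB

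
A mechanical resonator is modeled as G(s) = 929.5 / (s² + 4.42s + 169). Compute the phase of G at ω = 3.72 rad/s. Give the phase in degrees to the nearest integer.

∠[(j3.72)² + 4.42(j3.72) + 169] = ∠[155.16 + j16.442] = 6.05°
∠G(j3.72) = −6.05° = -6.05°

-6°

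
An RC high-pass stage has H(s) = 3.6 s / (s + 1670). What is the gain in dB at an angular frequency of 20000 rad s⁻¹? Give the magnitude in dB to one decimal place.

|j20000| = 2e+04
|j20000 + 1670| = √(20000² + 1670²) = 2.007e+04
|H(j20000)| = 3.6 × 2e+04 / 2.007e+04 = 3.5875
20 log₁₀(3.5875) = 11.10 dB

11.1 dB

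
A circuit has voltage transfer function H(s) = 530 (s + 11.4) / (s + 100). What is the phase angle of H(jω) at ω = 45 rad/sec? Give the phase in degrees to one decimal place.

∠(j45 + 11.4) = arctan(45/11.4) = 75.78°
∠(j45 + 100) = arctan(45/100) = 24.23°
∠H(j45) = 75.78° − 24.23° = 51.56°

51.6°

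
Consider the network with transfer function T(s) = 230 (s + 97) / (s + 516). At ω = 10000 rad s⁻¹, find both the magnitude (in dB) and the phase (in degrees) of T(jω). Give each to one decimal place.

|T| = 47.2 dB, ∠T = 2.4°

|j10000 + 97| = √(10000² + 97²) = 1e+04
|j10000 + 516| = √(10000² + 516²) = 1.001e+04
|T(j10000)| = 230 × 1e+04 / 1.001e+04 = 229.71
20 log₁₀(229.71) = 47.22 dB
∠(j10000 + 97) = arctan(10000/97) = 89.44°
∠(j10000 + 516) = arctan(10000/516) = 87.05°
∠T(j10000) = 89.44° − 87.05° = 2.40°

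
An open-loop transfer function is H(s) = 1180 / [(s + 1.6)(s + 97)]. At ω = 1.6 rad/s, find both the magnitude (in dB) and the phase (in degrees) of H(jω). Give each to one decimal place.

|H| = 14.6 dB, ∠H = -45.9°

|j1.6 + 1.6| = √(1.6² + 1.6²) = 2.263
|j1.6 + 97| = √(1.6² + 97²) = 97.01
|H(j1.6)| = 1180 / (2.263 × 97.01) = 5.3755
20 log₁₀(5.3755) = 14.61 dB
∠(j1.6 + 1.6) = arctan(1.6/1.6) = 45.00°
∠(j1.6 + 97) = arctan(1.6/97) = 0.94°
∠H(j1.6) = − (45.00° + 0.94°) = -45.94°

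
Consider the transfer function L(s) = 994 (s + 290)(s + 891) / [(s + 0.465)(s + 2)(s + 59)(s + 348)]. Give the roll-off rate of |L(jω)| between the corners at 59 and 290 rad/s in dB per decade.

-60 dB/decade

In this band the factors already past their corner are: pole at 0.465, pole at 2, pole at 59; net slope = -60 dB/decade.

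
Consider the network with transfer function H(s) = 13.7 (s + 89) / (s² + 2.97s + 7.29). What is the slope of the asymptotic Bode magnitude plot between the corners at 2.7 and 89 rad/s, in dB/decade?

-40 dB/decade

In this band the factors already past their corner are: complex pole pair at ωₙ ≈ 2.7; net slope = -40 dB/decade.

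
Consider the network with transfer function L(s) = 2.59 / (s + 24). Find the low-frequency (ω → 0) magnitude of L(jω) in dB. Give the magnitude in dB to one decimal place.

-19.3 dB

L(0) = 2.59 / 24 = 0.10792
20 log₁₀(0.10792) = -19.34 dB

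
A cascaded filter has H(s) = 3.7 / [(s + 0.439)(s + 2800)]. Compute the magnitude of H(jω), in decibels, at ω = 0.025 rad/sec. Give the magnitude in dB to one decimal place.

|j0.025 + 0.439| = √(0.025² + 0.439²) = 0.4397
|j0.025 + 2800| = √(0.025² + 2800²) = 2800
|H(j0.025)| = 3.7 / (0.4397 × 2800) = 0.0030052
20 log₁₀(0.0030052) = -50.44 dB

-50.4 dB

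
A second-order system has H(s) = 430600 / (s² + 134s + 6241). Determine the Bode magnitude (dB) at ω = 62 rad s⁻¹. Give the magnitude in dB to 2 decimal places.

33.94 dB

|(j62)² + 134(j62) + 6241| = |2397 + j8308| = 8647
|H(j62)| = 430600 / 8647 = 49.798
20 log₁₀(49.798) = 33.944 dB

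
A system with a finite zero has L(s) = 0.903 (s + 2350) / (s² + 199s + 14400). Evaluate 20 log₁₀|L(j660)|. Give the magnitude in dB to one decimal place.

|j660 + 2350| = √(660² + 2350²) = 2441
|(j660)² + 199(j660) + 14400| = |-4.212e+05 + j1.3134e+05| = 4.412e+05
|L(j660)| = 0.903 × 2441 / 4.412e+05 = 0.0049958
20 log₁₀(0.0049958) = -46.03 dB

-46.0 dB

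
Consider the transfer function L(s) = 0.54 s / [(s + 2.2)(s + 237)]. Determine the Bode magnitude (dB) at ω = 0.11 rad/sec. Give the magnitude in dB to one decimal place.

|j0.11| = 0.11
|j0.11 + 2.2| = √(0.11² + 2.2²) = 2.203
|j0.11 + 237| = √(0.11² + 237²) = 237
|L(j0.11)| = 0.54 × 0.11 / (2.203 × 237) = 0.00011378
20 log₁₀(0.00011378) = -78.88 dB

-78.9 dB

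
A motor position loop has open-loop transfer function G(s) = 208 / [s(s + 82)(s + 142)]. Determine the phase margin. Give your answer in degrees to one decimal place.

Gain crossover: |G(jω)| = 1 at ω ≈ 0.0179 rad/s.
∠G(j0.0179) = −90° − arctan(0.0179/82) − arctan(0.0179/142) ≈ -90.02°
PM = 180° + (-90.02°) = 89.98°

90.0 deg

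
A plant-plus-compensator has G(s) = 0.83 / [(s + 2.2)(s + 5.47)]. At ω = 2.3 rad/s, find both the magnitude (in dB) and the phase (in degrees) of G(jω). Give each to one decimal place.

|G| = -27.1 dB, ∠G = -69.1°

|j2.3 + 2.2| = √(2.3² + 2.2²) = 3.183
|j2.3 + 5.47| = √(2.3² + 5.47²) = 5.934
|G(j2.3)| = 0.83 / (3.183 × 5.934) = 0.043948
20 log₁₀(0.043948) = -27.14 dB
∠(j2.3 + 2.2) = arctan(2.3/2.2) = 46.27°
∠(j2.3 + 5.47) = arctan(2.3/5.47) = 22.81°
∠G(j2.3) = − (46.27° + 22.81°) = -69.08°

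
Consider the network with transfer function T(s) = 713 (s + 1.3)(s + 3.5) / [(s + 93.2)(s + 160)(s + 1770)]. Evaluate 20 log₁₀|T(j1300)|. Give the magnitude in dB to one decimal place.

-9.9 dB

|j1300 + 1.3| = √(1300² + 1.3²) = 1300
|j1300 + 3.5| = √(1300² + 3.5²) = 1300
|j1300 + 93.2| = √(1300² + 93.2²) = 1303
|j1300 + 160| = √(1300² + 160²) = 1310
|j1300 + 1770| = √(1300² + 1770²) = 2196
|T(j1300)| = 713 × 1300 × 1300 / (1303 × 1310 × 2196) = 0.32141
20 log₁₀(0.32141) = -9.86 dB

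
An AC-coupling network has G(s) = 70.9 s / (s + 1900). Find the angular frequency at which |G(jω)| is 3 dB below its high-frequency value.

For a single-pole high-pass, the −3 dB point is at the pole: ω = 1900 rad/s.

1900 rad/s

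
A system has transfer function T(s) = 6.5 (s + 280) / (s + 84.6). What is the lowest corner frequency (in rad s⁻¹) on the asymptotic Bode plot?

Break frequencies occur at each pole and zero magnitude: 84.6 rad s⁻¹, 280 rad s⁻¹.
The lowest is 84.6 rad s⁻¹.

84.6 rad s⁻¹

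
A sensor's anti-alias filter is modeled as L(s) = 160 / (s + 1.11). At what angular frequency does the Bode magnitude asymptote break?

The single real pole at s = −1.11 gives a corner at ω = 1.11 rad/sec.

1.11 rad/sec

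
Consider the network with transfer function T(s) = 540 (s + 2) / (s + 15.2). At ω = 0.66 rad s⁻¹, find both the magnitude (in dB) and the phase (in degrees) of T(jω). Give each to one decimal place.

|T| = 37.5 dB, ∠T = 15.8°

|j0.66 + 2| = √(0.66² + 2²) = 2.106
|j0.66 + 15.2| = √(0.66² + 15.2²) = 15.21
|T(j0.66)| = 540 × 2.106 / 15.21 = 74.751
20 log₁₀(74.751) = 37.47 dB
∠(j0.66 + 2) = arctan(0.66/2) = 18.26°
∠(j0.66 + 15.2) = arctan(0.66/15.2) = 2.49°
∠T(j0.66) = 18.26° − 2.49° = 15.78°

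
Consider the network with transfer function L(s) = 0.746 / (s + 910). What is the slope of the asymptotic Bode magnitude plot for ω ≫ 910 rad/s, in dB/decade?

-20 dB/decade

With 0 zeros and 1 pole, the high-frequency asymptotic slope is 20 × (0 − 1) = -20 dB/decade.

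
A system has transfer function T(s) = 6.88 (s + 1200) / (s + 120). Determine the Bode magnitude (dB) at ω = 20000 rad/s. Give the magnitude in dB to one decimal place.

16.8 dB

|j20000 + 1200| = √(20000² + 1200²) = 2.004e+04
|j20000 + 120| = √(20000² + 120²) = 2e+04
|T(j20000)| = 6.88 × 2.004e+04 / 2e+04 = 6.8922
20 log₁₀(6.8922) = 16.77 dB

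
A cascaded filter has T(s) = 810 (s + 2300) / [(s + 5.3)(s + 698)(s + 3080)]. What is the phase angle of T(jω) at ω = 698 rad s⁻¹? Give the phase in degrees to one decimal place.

∠(j698 + 2300) = arctan(698/2300) = 16.88°
∠(j698 + 5.3) = arctan(698/5.3) = 89.56°
∠(j698 + 698) = arctan(698/698) = 45.00°
∠(j698 + 3080) = arctan(698/3080) = 12.77°
∠T(j698) = 16.88° − (89.56° + 45.00° + 12.77°) = -130.45°

-130.5°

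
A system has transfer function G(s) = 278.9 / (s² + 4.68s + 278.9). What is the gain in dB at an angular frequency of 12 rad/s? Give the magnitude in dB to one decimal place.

|(j12)² + 4.68(j12) + 278.9| = |134.9 + j56.16| = 146.1
|G(j12)| = 278.9 / 146.1 = 1.9087
20 log₁₀(1.9087) = 5.61 dB

5.6 dB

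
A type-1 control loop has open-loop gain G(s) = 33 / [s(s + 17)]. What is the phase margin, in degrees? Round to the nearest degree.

84°

Gain crossover: |G(jω)| = 1 at ω ≈ 1.93 rad/s.
∠G(j1.93) = −90° − arctan(1.93/17) ≈ -96.47°
PM = 180° + (-96.47°) = 83.53°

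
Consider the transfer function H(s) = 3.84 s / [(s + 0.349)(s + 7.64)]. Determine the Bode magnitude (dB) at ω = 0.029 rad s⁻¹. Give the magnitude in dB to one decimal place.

-27.6 dB

|j0.029| = 0.029
|j0.029 + 0.349| = √(0.029² + 0.349²) = 0.3502
|j0.029 + 7.64| = √(0.029² + 7.64²) = 7.64
|H(j0.029)| = 3.84 × 0.029 / (0.3502 × 7.64) = 0.041621
20 log₁₀(0.041621) = -27.61 dB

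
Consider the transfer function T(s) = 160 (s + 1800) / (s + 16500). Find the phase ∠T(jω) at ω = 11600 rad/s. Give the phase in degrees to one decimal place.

∠(j11600 + 1800) = arctan(11600/1800) = 81.18°
∠(j11600 + 16500) = arctan(11600/16500) = 35.11°
∠T(j11600) = 81.18° − 35.11° = 46.07°

46.1 deg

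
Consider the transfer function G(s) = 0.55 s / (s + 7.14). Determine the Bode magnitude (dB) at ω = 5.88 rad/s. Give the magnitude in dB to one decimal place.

-9.1 dB

|j5.88| = 5.88
|j5.88 + 7.14| = √(5.88² + 7.14²) = 9.25
|G(j5.88)| = 0.55 × 5.88 / 9.25 = 0.34964
20 log₁₀(0.34964) = -9.13 dB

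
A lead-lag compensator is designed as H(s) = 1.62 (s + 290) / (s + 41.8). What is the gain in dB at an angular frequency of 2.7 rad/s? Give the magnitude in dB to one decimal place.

21.0 dB

|j2.7 + 290| = √(2.7² + 290²) = 290
|j2.7 + 41.8| = √(2.7² + 41.8²) = 41.89
|H(j2.7)| = 1.62 × 290 / 41.89 = 11.216
20 log₁₀(11.216) = 21.00 dB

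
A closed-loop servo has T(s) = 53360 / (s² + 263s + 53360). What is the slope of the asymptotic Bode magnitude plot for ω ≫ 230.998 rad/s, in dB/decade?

With 0 zeros and 2 poles, the high-frequency asymptotic slope is 20 × (0 − 2) = -40 dB/decade.

-40 dB/decade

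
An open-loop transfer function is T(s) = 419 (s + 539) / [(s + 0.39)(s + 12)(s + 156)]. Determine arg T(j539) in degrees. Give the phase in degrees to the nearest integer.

∠(j539 + 539) = arctan(539/539) = 45.00°
∠(j539 + 0.39) = arctan(539/0.39) = 89.96°
∠(j539 + 12) = arctan(539/12) = 88.72°
∠(j539 + 156) = arctan(539/156) = 73.86°
∠T(j539) = 45.00° − (89.96° + 88.72° + 73.86°) = -207.54°

-208°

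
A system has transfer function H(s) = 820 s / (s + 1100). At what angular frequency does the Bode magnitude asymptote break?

1100 rad/s

The single real pole at s = −1100 gives a corner at ω = 1100 rad/s.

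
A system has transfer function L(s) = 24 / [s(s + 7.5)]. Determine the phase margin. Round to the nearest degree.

Gain crossover: |L(jω)| = 1 at ω ≈ 2.97 rad s⁻¹.
∠L(j2.97) = −90° − arctan(2.97/7.5) ≈ -111.63°
PM = 180° + (-111.63°) = 68.37°

68°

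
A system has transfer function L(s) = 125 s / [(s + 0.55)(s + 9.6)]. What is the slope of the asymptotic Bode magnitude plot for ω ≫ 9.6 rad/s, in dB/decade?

With 1 zero and 2 poles, the high-frequency asymptotic slope is 20 × (1 − 2) = -20 dB/decade.

-20 dB/decade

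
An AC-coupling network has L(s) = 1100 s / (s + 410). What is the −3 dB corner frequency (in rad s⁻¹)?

410 rad s⁻¹

For a single-pole high-pass, the −3 dB point is at the pole: ω = 410 rad s⁻¹.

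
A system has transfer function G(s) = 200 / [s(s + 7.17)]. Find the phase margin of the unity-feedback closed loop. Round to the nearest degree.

Gain crossover: |G(jω)| = 1 at ω ≈ 13.3 rad/sec.
∠G(j13.3) = −90° − arctan(13.3/7.17) ≈ -151.61°
PM = 180° + (-151.61°) = 28.39°

28°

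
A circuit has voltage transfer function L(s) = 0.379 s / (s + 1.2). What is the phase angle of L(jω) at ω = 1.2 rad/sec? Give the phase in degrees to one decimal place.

∠(j1.2) = 90.00°
∠(j1.2 + 1.2) = arctan(1.2/1.2) = 45.00°
∠L(j1.2) = 90.00° − 45.00° = 45.00°

45.0 deg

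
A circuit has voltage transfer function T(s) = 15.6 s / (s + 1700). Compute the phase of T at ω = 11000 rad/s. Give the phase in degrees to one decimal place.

8.8°

∠(j11000) = 90.00°
∠(j11000 + 1700) = arctan(11000/1700) = 81.21°
∠T(j11000) = 90.00° − 81.21° = 8.79°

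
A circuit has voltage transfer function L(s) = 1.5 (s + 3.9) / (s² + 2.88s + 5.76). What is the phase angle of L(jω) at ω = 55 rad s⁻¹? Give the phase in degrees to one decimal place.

∠(j55 + 3.9) = arctan(55/3.9) = 85.94°
∠[(j55)² + 2.88(j55) + 5.76] = ∠[-3019.2 + j158.4] = 177.00°
∠L(j55) = 85.94° − 177.00° = -91.05°

-91.1°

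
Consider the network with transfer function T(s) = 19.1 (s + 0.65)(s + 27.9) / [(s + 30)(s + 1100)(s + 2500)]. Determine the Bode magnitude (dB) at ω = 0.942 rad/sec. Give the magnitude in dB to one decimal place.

|j0.942 + 0.65| = √(0.942² + 0.65²) = 1.144
|j0.942 + 27.9| = √(0.942² + 27.9²) = 27.92
|j0.942 + 30| = √(0.942² + 30²) = 30.01
|j0.942 + 1100| = √(0.942² + 1100²) = 1100
|j0.942 + 2500| = √(0.942² + 2500²) = 2500
|T(j0.942)| = 19.1 × 1.144 × 27.92 / (30.01 × 1100 × 2500) = 7.3932e-06
20 log₁₀(7.3932e-06) = -102.62 dB

-102.6 dB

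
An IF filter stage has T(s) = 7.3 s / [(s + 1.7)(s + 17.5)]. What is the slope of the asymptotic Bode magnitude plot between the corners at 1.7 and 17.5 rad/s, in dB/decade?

0 dB/decade

In this band the factors already past their corner are: 1 differentiator zero, pole at 1.7; net slope = 0 dB/decade.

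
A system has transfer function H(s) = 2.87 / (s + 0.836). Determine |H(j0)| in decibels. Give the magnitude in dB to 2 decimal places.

H(0) = 2.87 / 0.836 = 3.433
20 log₁₀(3.433) = 10.714 dB

10.71 dB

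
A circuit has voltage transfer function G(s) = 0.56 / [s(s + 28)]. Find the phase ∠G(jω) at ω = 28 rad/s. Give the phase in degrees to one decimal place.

∠(j28 + 28) = arctan(28/28) = 45.00°
∠(j28) = 90.00°
∠G(j28) = − (45.00° + 90.00°) = -135.00°

-135.0°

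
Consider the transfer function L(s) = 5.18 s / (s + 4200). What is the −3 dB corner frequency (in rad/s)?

For a single-pole high-pass, the −3 dB point is at the pole: ω = 4200 rad/s.

4200 rad/s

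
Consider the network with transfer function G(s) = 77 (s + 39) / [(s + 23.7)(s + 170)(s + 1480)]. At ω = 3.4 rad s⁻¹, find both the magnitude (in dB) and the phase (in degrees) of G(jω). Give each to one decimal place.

|G| = -66.0 dB, ∠G = -4.5°

|j3.4 + 39| = √(3.4² + 39²) = 39.15
|j3.4 + 23.7| = √(3.4² + 23.7²) = 23.94
|j3.4 + 170| = √(3.4² + 170²) = 170
|j3.4 + 1480| = √(3.4² + 1480²) = 1480
|G(j3.4)| = 77 × 39.15 / (23.94 × 170 × 1480) = 0.0005003
20 log₁₀(0.0005003) = -66.02 dB
∠(j3.4 + 39) = arctan(3.4/39) = 4.98°
∠(j3.4 + 23.7) = arctan(3.4/23.7) = 8.16°
∠(j3.4 + 170) = arctan(3.4/170) = 1.15°
∠(j3.4 + 1480) = arctan(3.4/1480) = 0.13°
∠G(j3.4) = 4.98° − (8.16° + 1.15° + 0.13°) = -4.46°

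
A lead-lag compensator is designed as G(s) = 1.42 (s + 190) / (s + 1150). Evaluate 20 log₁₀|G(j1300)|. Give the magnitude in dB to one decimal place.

|j1300 + 190| = √(1300² + 190²) = 1314
|j1300 + 1150| = √(1300² + 1150²) = 1736
|G(j1300)| = 1.42 × 1314 / 1736 = 1.0749
20 log₁₀(1.0749) = 0.63 dB

0.6 dB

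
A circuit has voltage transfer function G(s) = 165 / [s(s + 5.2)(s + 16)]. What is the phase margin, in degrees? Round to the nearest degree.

64°

Gain crossover: |G(jω)| = 1 at ω ≈ 1.86 rad/sec.
∠G(j1.86) = −90° − arctan(1.86/5.2) − arctan(1.86/16) ≈ -116.25°
PM = 180° + (-116.25°) = 63.75°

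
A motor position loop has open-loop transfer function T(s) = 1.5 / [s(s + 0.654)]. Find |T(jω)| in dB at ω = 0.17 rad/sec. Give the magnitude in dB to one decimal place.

22.3 dB

|j0.17 + 0.654| = √(0.17² + 0.654²) = 0.6757
|j0.17| = 0.17
|T(j0.17)| = 1.5 / (0.6757 × 0.17) = 13.058
20 log₁₀(13.058) = 22.32 dB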